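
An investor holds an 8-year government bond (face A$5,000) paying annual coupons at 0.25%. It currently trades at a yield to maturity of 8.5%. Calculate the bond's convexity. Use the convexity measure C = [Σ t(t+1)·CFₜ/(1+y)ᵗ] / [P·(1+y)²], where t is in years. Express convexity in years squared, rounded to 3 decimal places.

60.127

With y = 0.085:
  t   CF        PV=CF/(1+0.085)^t    t·PV        t(t+1)·PV
  1        12.50        11.5207        11.5207          23.0415
  2        12.50        10.6182        21.2364          63.7091
  3        12.50         9.7864        29.3591         117.4362
  4        12.50         9.0197        36.0787         180.3936
  5        12.50         8.3131        41.5653         249.3920
  6        12.50         7.6618        45.9709         321.7962
  7        12.50         7.0616        49.4311         395.4484
  8     5,012.50     2,609.8556    20,878.8449     187,909.6037
  Σ                  2,673.8370    21,114.0070     189,260.8207
P = 2,673.8370.
Convexity = Σ t(t+1)·PV / [P·(1+y)²] = 189,260.8207 / (2,673.8370 × 1.177225) = 60.12655.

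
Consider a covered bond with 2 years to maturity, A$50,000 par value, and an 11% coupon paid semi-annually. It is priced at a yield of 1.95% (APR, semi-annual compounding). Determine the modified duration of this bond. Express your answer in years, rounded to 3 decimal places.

Periodic yield y = 0.00975. First find Macaulay duration:
  t   CF        PV=CF/(1+0.00975)^t    t·PV
  1     2,750.00     2,723.4464     2,723.4464
  2     2,750.00     2,697.1492     5,394.2984
  3     2,750.00     2,671.1059     8,013.3177
  4    52,750.00    50,741.9341   202,967.7362
  Σ                 58,833.6356   219,098.7988
P = 58,833.6356; Macaulay duration = 219,098.7988 / 58,833.6356 = 3.72404 half-year periods = 1.86202 years.
Modified duration = D_Mac / (1 + y) = 1.86202 / 1.00975 = 1.84404 years.

1.844 years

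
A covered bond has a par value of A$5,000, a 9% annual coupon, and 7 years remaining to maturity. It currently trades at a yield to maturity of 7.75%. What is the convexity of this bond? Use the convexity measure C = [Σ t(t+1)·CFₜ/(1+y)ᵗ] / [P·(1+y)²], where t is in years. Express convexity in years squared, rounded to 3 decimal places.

35.001

With y = 0.0775:
  t   CF        PV=CF/(1+0.0775)^t    t·PV        t(t+1)·PV
  1       450.00       417.6334       417.6334         835.2668
  2       450.00       387.5948       775.1896       2,325.5689
  3       450.00       359.7168     1,079.1503       4,316.6012
  4       450.00       333.8439     1,335.3755       6,676.8773
  5       450.00       309.8319     1,549.1595       9,294.9568
  6       450.00       287.5470     1,725.2820      12,076.9740
  7     5,450.00     3,232.0312    22,624.2187     180,993.7497
  Σ                  5,328.1990    29,506.0090     216,519.9946
P = 5,328.1990.
Convexity = Σ t(t+1)·PV / [P·(1+y)²] = 216,519.9946 / (5,328.1990 × 1.161006) = 35.00121.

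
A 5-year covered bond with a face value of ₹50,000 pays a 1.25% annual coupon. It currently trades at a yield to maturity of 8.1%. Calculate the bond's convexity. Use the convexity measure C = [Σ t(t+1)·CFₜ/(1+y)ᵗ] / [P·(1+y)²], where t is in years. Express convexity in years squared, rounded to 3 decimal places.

With y = 0.081:
  t   CF        PV=CF/(1+0.081)^t    t·PV        t(t+1)·PV
  1       625.00       578.1684       578.1684       1,156.3367
  2       625.00       534.8458     1,069.6917       3,209.0751
  3       625.00       494.7695     1,484.3086       5,937.2342
  4       625.00       457.6961     1,830.7845       9,153.9226
  5    50,625.00    34,295.4548   171,477.2740   1,028,863.6439
  Σ                 36,360.9347   176,440.2271   1,048,320.2125
P = 36,360.9347.
Convexity = Σ t(t+1)·PV / [P·(1+y)²] = 1,048,320.2125 / (36,360.9347 × 1.168561) = 24.67218.

24.672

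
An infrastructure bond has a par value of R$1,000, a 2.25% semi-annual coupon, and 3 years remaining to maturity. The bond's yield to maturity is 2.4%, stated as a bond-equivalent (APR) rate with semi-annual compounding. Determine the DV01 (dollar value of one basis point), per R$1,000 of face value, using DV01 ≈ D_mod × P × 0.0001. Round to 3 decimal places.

R$0.287

Periodic yield y = 0.012.
  t   CF        PV=CF/(1+0.012)^t    t·PV
  1        11.25        11.1166        11.1166
  2        11.25        10.9848        21.9696
  3        11.25        10.8545        32.5636
  4        11.25        10.7258        42.9033
  5        11.25        10.5986        52.9932
  6     1,011.25       941.4027     5,648.4165
  Σ                    995.6831     5,809.9627
P = 995.6831; D_Mac = 5.83515 half-year periods = 2.91758 yrs; D_mod = 2.88298 yrs.
DV01 ≈ 2.88298 × 995.6831 × 0.0001 = 0.287053.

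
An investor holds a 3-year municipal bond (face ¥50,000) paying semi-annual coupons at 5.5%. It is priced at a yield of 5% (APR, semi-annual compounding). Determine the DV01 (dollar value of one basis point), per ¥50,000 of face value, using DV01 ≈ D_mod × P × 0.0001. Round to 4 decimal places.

Periodic yield y = 0.025.
  t   CF        PV=CF/(1+0.025)^t    t·PV
  1     1,375.00     1,341.4634     1,341.4634
  2     1,375.00     1,308.7448     2,617.4896
  3     1,375.00     1,276.8242     3,830.4726
  4     1,375.00     1,245.6821     4,982.7285
  5     1,375.00     1,215.2996     6,076.4982
  6    51,375.00    44,300.5015   265,803.0089
  Σ                 50,688.5157   284,651.6613
P = 50,688.5157; D_Mac = 5.61570 half-year periods = 2.80785 yrs; D_mod = 2.73937 yrs.
DV01 ≈ 2.73937 × 50,688.5157 × 0.0001 = 13.885447.

¥13.8854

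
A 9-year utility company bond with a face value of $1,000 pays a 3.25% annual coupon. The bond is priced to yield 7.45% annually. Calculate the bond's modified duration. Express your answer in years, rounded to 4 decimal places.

7.1930 years

Periodic yield y = 0.0745. First find Macaulay duration:
  t   CF        PV=CF/(1+0.0745)^t    t·PV
  1        32.50        30.2466        30.2466
  2        32.50        28.1495        56.2990
  3        32.50        26.1978        78.5933
  4        32.50        24.3813        97.5254
  5        32.50        22.6909       113.4544
  6        32.50        21.1176       126.7057
  7        32.50        19.6534       137.5740
  8        32.50        18.2908       146.3262
  9     1,032.50       540.7945     4,867.1507
  Σ                    731.5224     5,653.8752
P = 731.5224; Macaulay duration = 5,653.8752 / 731.5224 = 7.72892 years.
Modified duration = D_Mac / (1 + y) = 7.72892 / 1.0745 = 7.19303 years.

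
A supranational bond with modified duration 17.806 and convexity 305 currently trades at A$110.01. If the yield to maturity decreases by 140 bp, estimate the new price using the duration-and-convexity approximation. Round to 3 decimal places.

A$140.722

Duration effect: -D_mod·Δy = -17.806 × (-0.014) = +0.249284
Convexity effect: ½·C·(Δy)² = 0.5 × 305 × (-0.014)² = +0.0298900
ΔP/P ≈ +0.249284 + 0.0298900 = +0.279174
New price ≈ 110.01 × (1 + 0.279174) = 140.72193174.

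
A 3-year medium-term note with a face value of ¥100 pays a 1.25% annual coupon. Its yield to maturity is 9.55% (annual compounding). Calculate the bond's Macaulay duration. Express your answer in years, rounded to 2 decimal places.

2.96 years

Periodic yield y = 0.0955. Discount each cash flow and weight by its year:
  t   CF        PV=CF/(1+0.0955)^t    t·PV
  1         1.25         1.1410         1.1410
  2         1.25         1.0416         2.0831
  3       101.25        77.0119       231.0357
  Σ                     79.1945       234.2599
Price P = Σ PV = 79.1945.
Macaulay duration = Σ(t·PV) / P = 234.2599 / 79.1945 = 2.95803 years.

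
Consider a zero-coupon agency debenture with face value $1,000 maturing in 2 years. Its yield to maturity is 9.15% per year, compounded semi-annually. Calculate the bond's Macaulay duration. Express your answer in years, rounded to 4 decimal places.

2.0000 years

A zero-coupon bond has a single cash flow at maturity, so its Macaulay duration equals its maturity: 2 years.
(Equivalently: 4 semi-annual periods ÷ 2 = 2 years.)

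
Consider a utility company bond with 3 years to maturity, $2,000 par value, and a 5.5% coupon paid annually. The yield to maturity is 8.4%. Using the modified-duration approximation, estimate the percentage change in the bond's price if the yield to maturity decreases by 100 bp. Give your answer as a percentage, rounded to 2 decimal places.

Periodic yield y = 0.084. Modified duration first:
  t   CF        PV=CF/(1+0.084)^t    t·PV
  1       110.00       101.4760       101.4760
  2       110.00        93.6126       187.2251
  3     2,110.00     1,656.5121     4,969.5363
  Σ                  1,851.6007     5,258.2374
P = 1,851.6007; D_Mac = 2.83983 yrs; D_mod = 2.83983/(1+0.084) = 2.61977 yrs.
ΔP/P ≈ -D_mod · Δy = -2.61977 × (-0.01) = +0.026198 = +2.6198%.

+2.62%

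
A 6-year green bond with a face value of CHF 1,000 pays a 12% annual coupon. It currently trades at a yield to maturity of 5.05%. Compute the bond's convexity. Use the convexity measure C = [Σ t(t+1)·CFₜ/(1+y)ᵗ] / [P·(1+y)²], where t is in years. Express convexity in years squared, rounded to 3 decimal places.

With y = 0.0505:
  t   CF        PV=CF/(1+0.0505)^t    t·PV        t(t+1)·PV
  1       120.00       114.2313       114.2313         228.4626
  2       120.00       108.7400       217.4799         652.4397
  3       120.00       103.5126       310.5377       1,242.1508
  4       120.00        98.5365       394.1459       1,970.7295
  5       120.00        93.7996       468.9980       2,813.9878
  6     1,120.00       833.3773     5,000.2640      35,001.8478
  Σ                  1,352.1972     6,505.6568      41,909.6183
P = 1,352.1972.
Convexity = Σ t(t+1)·PV / [P·(1+y)²] = 41,909.6183 / (1,352.1972 × 1.103550) = 28.08546.

28.085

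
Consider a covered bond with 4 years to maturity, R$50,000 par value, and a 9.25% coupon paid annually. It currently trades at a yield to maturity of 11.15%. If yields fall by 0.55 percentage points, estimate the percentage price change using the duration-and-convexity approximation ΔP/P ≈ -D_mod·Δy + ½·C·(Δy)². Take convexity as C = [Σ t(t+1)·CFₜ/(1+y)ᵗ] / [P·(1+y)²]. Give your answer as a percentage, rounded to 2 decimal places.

With y = 0.1115:
  t   CF        PV=CF/(1+0.1115)^t    t·PV        t(t+1)·PV
  1     4,625.00     4,161.0436     4,161.0436       8,322.0873
  2     4,625.00     3,743.6290     7,487.2580      22,461.7740
  3     4,625.00     3,368.0873    10,104.2618      40,417.0472
  4    54,625.00    35,789.3311   143,157.3245     715,786.6225
  Σ                 47,062.0910   164,909.8879     786,987.5310
P = 47,062.0910; D_Mac = 3.50409 yrs; D_mod = 3.15258 yrs; C = 13.53561.
Duration effect: -3.15258 × (-0.0055) = +0.017339
Convexity effect: 0.5 × 13.53561 × (-0.0055)² = +0.0002047
ΔP/P ≈ +0.017339 + 0.0002047 = +0.017544 = +1.7544%.

+1.75%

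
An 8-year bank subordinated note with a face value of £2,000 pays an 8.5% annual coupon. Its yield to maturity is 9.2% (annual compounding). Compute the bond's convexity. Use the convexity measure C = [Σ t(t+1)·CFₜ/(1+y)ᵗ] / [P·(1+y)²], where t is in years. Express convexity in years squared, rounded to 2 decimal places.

41.44

With y = 0.092:
  t   CF        PV=CF/(1+0.092)^t    t·PV        t(t+1)·PV
  1       170.00       155.6777       155.6777         311.3553
  2       170.00       142.5620       285.1239         855.3717
  3       170.00       130.5512       391.6537       1,566.6149
  4       170.00       119.5524       478.2097       2,391.0484
  5       170.00       109.4802       547.4012       3,284.4071
  6       170.00       100.2566       601.5398       4,210.7784
  7       170.00        91.8101       642.6707       5,141.3655
  8     2,170.00     1,073.1950     8,585.5597      77,270.0376
  Σ                  1,923.0852    11,687.8363      95,030.9789
P = 1,923.0852.
Convexity = Σ t(t+1)·PV / [P·(1+y)²] = 95,030.9789 / (1,923.0852 × 1.192464) = 41.44016.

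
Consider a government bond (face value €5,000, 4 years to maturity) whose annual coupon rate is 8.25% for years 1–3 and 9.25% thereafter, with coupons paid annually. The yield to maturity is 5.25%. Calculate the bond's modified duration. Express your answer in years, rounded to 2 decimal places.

Periodic yield y = 0.0525. First find Macaulay duration:
  t   CF        PV=CF/(1+0.0525)^t    t·PV
  1       412.50       391.9240       391.9240
  2       412.50       372.3743       744.7487
  3       412.50       353.7998     1,061.3995
  4     5,462.50     4,451.4657    17,805.8628
  Σ                  5,569.5639    20,003.9350
P = 5,569.5639; Macaulay duration = 20,003.9350 / 5,569.5639 = 3.59165 years.
Modified duration = D_Mac / (1 + y) = 3.59165 / 1.0525 = 3.41250 years.

3.41 years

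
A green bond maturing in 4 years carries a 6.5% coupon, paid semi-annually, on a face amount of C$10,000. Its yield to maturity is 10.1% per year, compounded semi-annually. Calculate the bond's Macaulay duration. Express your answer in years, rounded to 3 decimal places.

Periodic yield y = 0.0505. Discount each cash flow and weight by its period:
  t   CF        PV=CF/(1+0.0505)^t    t·PV
  1       325.00       309.3765       309.3765
  2       325.00       294.5040       589.0081
  3       325.00       280.3465       841.0396
  4       325.00       266.8696     1,067.4785
  5       325.00       254.0406     1,270.2028
  6       325.00       241.8282     1,450.9695
  7       325.00       230.2030     1,611.4209
  8    10,325.00     6,961.8010    55,694.4082
  Σ                  8,838.9695    62,833.9041
Price P = Σ PV = 8,838.9695.
Macaulay duration = Σ(t·PV) / P = 62,833.9041 / 8,838.9695 = 7.10874 half-year periods.
In years: 7.10874 / 2 = 3.55437 years.

3.554 years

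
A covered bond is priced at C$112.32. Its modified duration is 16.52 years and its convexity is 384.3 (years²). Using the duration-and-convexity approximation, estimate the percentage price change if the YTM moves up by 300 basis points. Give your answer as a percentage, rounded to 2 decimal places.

-32.27%

Duration effect: -D_mod·Δy = -16.52 × (+0.03) = -0.495600
Convexity effect: ½·C·(Δy)² = 0.5 × 384.3 × (0.03)² = +0.1729350
ΔP/P ≈ -0.495600 + 0.1729350 = -0.322665
= -32.2665%.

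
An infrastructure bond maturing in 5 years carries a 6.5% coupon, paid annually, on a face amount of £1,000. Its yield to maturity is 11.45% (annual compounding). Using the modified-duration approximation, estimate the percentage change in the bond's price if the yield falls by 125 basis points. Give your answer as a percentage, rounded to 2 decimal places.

+4.89%

Periodic yield y = 0.1145. Modified duration first:
  t   CF        PV=CF/(1+0.1145)^t    t·PV
  1        65.00        58.3221        58.3221
  2        65.00        52.3303       104.6606
  3        65.00        46.9541       140.8622
  4        65.00        42.1302       168.5206
  5     1,065.00       619.3687     3,096.8434
  Σ                    819.1053     3,569.2089
P = 819.1053; D_Mac = 4.35745 yrs; D_mod = 4.35745/(1+0.1145) = 3.90978 yrs.
ΔP/P ≈ -D_mod · Δy = -3.90978 × (-0.0125) = +0.048872 = +4.8872%.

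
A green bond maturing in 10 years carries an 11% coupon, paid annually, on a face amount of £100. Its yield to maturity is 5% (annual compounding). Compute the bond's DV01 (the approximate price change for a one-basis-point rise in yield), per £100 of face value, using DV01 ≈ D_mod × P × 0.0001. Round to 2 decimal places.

£0.10

Periodic yield y = 0.05.
  t   CF        PV=CF/(1+0.05)^t    t·PV
  1        11.00        10.4762        10.4762
  2        11.00         9.9773        19.9546
  3        11.00         9.5022        28.5066
  4        11.00         9.0497        36.1989
  5        11.00         8.6188        43.0939
  6        11.00         8.2084        49.2502
  7        11.00         7.8175        54.7225
  8        11.00         7.4452        59.5619
  9        11.00         7.0907        63.8163
  10      111.00        68.1444       681.4437
  Σ                    146.3304     1,047.0249
P = 146.3304; D_Mac = 7.15521 yrs; D_mod = 6.81449 yrs.
DV01 ≈ 6.81449 × 146.3304 × 0.0001 = 0.099717.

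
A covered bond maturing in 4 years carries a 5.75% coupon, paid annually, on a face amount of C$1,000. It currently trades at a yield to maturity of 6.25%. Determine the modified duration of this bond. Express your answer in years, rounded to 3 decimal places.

3.466 years

Periodic yield y = 0.0625. First find Macaulay duration:
  t   CF        PV=CF/(1+0.0625)^t    t·PV
  1        57.50        54.1176        54.1176
  2        57.50        50.9343       101.8685
  3        57.50        47.9381       143.8144
  4     1,057.50       829.7832     3,319.1327
  Σ                    982.7732     3,618.9332
P = 982.7732; Macaulay duration = 3,618.9332 / 982.7732 = 3.68237 years.
Modified duration = D_Mac / (1 + y) = 3.68237 / 1.0625 = 3.46576 years.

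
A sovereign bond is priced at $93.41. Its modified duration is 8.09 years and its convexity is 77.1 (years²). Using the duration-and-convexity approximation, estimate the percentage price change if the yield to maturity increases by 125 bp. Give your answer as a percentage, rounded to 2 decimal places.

Duration effect: -D_mod·Δy = -8.09 × (+0.0125) = -0.101125
Convexity effect: ½·C·(Δy)² = 0.5 × 77.1 × (0.0125)² = +0.0060234375
ΔP/P ≈ -0.101125 + 0.0060234375 = -0.0951015625
= -9.51015625%.

-9.51%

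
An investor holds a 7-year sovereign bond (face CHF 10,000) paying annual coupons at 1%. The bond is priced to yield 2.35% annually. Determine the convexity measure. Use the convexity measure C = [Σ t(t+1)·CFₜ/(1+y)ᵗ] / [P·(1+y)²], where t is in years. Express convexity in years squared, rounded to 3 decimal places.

51.268

With y = 0.0235:
  t   CF        PV=CF/(1+0.0235)^t    t·PV        t(t+1)·PV
  1       100.00        97.7040        97.7040         195.4079
  2       100.00        95.4606       190.9213         572.7638
  3       100.00        93.2688       279.8064       1,119.2258
  4       100.00        91.1273       364.5093       1,822.5465
  5       100.00        89.0350       445.1750       2,671.0500
  6       100.00        86.9907       521.9443       3,653.6102
  7    10,100.00     8,584.3308    60,090.3156     480,722.5246
  Σ                  9,137.9172    61,990.3758     490,757.1287
P = 9,137.9172.
Convexity = Σ t(t+1)·PV / [P·(1+y)²] = 490,757.1287 / (9,137.9172 × 1.047552) = 51.26768.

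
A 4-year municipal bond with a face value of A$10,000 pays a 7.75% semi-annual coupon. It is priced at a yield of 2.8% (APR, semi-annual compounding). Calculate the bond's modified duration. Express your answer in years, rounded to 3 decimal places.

Periodic yield y = 0.014. First find Macaulay duration:
  t   CF        PV=CF/(1+0.014)^t    t·PV
  1       387.50       382.1499       382.1499
  2       387.50       376.8737       753.7473
  3       387.50       371.6703     1,115.0109
  4       387.50       366.5387     1,466.1550
  5       387.50       361.4781     1,807.3903
  6       387.50       356.4872     2,138.9234
  7       387.50       351.5653     2,460.9572
  8    10,387.50     9,294.1012    74,352.8096
  Σ                 11,860.8644    84,477.1435
P = 11,860.8644; Macaulay duration = 84,477.1435 / 11,860.8644 = 7.12234 half-year periods = 3.56117 years.
Modified duration = D_Mac / (1 + y) = 3.56117 / 1.014 = 3.51200 years.

3.512 years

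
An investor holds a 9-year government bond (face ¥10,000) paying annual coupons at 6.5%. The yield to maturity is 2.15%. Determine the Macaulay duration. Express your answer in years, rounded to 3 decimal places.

Periodic yield y = 0.0215. Discount each cash flow and weight by its year:
  t   CF        PV=CF/(1+0.0215)^t    t·PV
  1       650.00       636.3191       636.3191
  2       650.00       622.9262     1,245.8524
  3       650.00       609.8152     1,829.4456
  4       650.00       596.9801     2,387.9205
  5       650.00       584.4152     2,922.0760
  6       650.00       572.1147     3,432.6884
  7       650.00       560.0732     3,920.5121
  8       650.00       548.2850     4,386.2802
  9    10,650.00     8,794.3606    79,149.2454
  Σ                 13,525.2894    99,910.3398
Price P = Σ PV = 13,525.2894.
Macaulay duration = Σ(t·PV) / P = 99,910.3398 / 13,525.2894 = 7.38693 years.

7.387 years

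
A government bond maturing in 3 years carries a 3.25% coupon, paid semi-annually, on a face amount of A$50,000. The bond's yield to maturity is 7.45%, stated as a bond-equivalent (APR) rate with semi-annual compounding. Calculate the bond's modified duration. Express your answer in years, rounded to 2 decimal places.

2.77 years

Periodic yield y = 0.03725. First find Macaulay duration:
  t   CF        PV=CF/(1+0.03725)^t    t·PV
  1       812.50       783.3213       783.3213
  2       812.50       755.1904     1,510.3809
  3       812.50       728.0698     2,184.2095
  4       812.50       701.9232     2,807.6928
  5       812.50       676.7155     3,383.5777
  6    50,812.50    40,800.9149   244,805.4896
  Σ                 44,446.1352   255,474.6718
P = 44,446.1352; Macaulay duration = 255,474.6718 / 44,446.1352 = 5.74796 half-year periods = 2.87398 years.
Modified duration = D_Mac / (1 + y) = 2.87398 / 1.03725 = 2.77077 years.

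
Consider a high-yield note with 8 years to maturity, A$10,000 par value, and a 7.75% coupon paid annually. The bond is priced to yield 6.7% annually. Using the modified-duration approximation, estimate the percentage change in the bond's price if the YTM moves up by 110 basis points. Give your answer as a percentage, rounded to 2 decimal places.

-6.50%

Periodic yield y = 0.067. Modified duration first:
  t   CF        PV=CF/(1+0.067)^t    t·PV
  1       775.00       726.3355       726.3355
  2       775.00       680.7268     1,361.4536
  3       775.00       637.9820     1,913.9461
  4       775.00       597.9213     2,391.6852
  5       775.00       560.3761     2,801.8805
  6       775.00       525.1885     3,151.1308
  7       775.00       492.2104     3,445.4726
  8    10,775.00     6,413.6008    51,308.8062
  Σ                 10,634.3414    67,100.7107
P = 10,634.3414; D_Mac = 6.30981 yrs; D_mod = 6.30981/(1+0.067) = 5.91360 yrs.
ΔP/P ≈ -D_mod · Δy = -5.91360 × (+0.011) = -0.065050 = -6.5050%.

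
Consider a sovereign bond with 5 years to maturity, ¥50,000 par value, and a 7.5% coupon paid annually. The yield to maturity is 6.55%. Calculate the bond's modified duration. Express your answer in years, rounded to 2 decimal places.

Periodic yield y = 0.0655. First find Macaulay duration:
  t   CF        PV=CF/(1+0.0655)^t    t·PV
  1     3,750.00     3,519.4744     3,519.4744
  2     3,750.00     3,303.1201     6,606.2401
  3     3,750.00     3,100.0658     9,300.1973
  4     3,750.00     2,909.4939    11,637.9756
  5    53,750.00    39,139.1328   195,695.6638
  Σ                 51,971.2869   226,759.5512
P = 51,971.2869; Macaulay duration = 226,759.5512 / 51,971.2869 = 4.36317 years.
Modified duration = D_Mac / (1 + y) = 4.36317 / 1.0655 = 4.09495 years.

4.09 years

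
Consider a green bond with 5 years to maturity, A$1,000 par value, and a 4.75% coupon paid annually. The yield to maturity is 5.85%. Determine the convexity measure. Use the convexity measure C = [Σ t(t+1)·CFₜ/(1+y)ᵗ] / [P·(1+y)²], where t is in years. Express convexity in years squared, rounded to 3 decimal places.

23.618

With y = 0.0585:
  t   CF        PV=CF/(1+0.0585)^t    t·PV        t(t+1)·PV
  1        47.50        44.8748        44.8748          89.7496
  2        47.50        42.3947        84.7895         254.3684
  3        47.50        40.0517       120.1551         480.6205
  4        47.50        37.8382       151.3527         756.7635
  5     1,047.50       788.3149     3,941.5744      23,649.4462
  Σ                    953.4743     4,342.7465      25,230.9481
P = 953.4743.
Convexity = Σ t(t+1)·PV / [P·(1+y)²] = 25,230.9481 / (953.4743 × 1.120422) = 23.61799.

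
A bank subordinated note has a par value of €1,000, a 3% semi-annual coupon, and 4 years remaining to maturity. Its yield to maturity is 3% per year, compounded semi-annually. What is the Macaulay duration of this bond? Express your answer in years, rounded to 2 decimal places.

3.80 years

Periodic yield y = 0.015. Discount each cash flow and weight by its period:
  t   CF        PV=CF/(1+0.015)^t    t·PV
  1        15.00        14.7783        14.7783
  2        15.00        14.5599        29.1199
  3        15.00        14.3448        43.0343
  4        15.00        14.1328        56.5311
  5        15.00        13.9239        69.6195
  6        15.00        13.7181        82.3088
  7        15.00        13.5154        94.6078
  8     1,015.00       901.0268     7,208.2143
  Σ                  1,000.0000     7,598.2140
Price P = Σ PV = 1,000.0000.
Macaulay duration = Σ(t·PV) / P = 7,598.2140 / 1,000.0000 = 7.59821 half-year periods.
In years: 7.59821 / 2 = 3.79911 years.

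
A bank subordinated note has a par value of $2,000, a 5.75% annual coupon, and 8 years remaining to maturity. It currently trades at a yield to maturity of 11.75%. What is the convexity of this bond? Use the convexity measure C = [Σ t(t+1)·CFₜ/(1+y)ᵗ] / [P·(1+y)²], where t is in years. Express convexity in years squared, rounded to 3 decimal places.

With y = 0.1175:
  t   CF        PV=CF/(1+0.1175)^t    t·PV        t(t+1)·PV
  1       115.00       102.9083       102.9083         205.8166
  2       115.00        92.0879       184.1759         552.5277
  3       115.00        82.4053       247.2160         988.8638
  4       115.00        73.7408       294.9631       1,474.8156
  5       115.00        65.9873       329.9364       1,979.6182
  6       115.00        59.0490       354.2941       2,480.0586
  7       115.00        52.8403       369.8820       2,959.0557
  8     2,115.00       869.6212     6,956.9696      62,612.7262
  Σ                  1,398.6401     8,840.3452      73,253.4823
P = 1,398.6401.
Convexity = Σ t(t+1)·PV / [P·(1+y)²] = 73,253.4823 / (1,398.6401 × 1.248806) = 41.93989.

41.940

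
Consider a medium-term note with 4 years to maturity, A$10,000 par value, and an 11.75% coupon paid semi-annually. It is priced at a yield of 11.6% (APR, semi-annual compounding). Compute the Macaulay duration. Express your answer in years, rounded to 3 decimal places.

3.305 years

Periodic yield y = 0.058. Discount each cash flow and weight by its period:
  t   CF        PV=CF/(1+0.058)^t    t·PV
  1       587.50       555.2930       555.2930
  2       587.50       524.8516     1,049.7032
  3       587.50       496.0790     1,488.2371
  4       587.50       468.8838     1,875.5351
  5       587.50       443.1794     2,215.8968
  6       587.50       418.8841     2,513.3045
  7       587.50       395.9207     2,771.4448
  8    10,587.50     6,743.8528    53,950.8223
  Σ                 10,046.9444    66,420.2369
Price P = Σ PV = 10,046.9444.
Macaulay duration = Σ(t·PV) / P = 66,420.2369 / 10,046.9444 = 6.61099 half-year periods.
In years: 6.61099 / 2 = 3.30549 years.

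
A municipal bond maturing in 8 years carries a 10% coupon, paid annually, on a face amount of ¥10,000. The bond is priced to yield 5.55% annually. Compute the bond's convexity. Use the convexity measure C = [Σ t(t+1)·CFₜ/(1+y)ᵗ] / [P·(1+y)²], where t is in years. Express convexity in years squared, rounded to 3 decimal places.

With y = 0.0555:
  t   CF        PV=CF/(1+0.0555)^t    t·PV        t(t+1)·PV
  1     1,000.00       947.4183       947.4183       1,894.8366
  2     1,000.00       897.6014     1,795.2028       5,385.6084
  3     1,000.00       850.4040     2,551.2120      10,204.8478
  4     1,000.00       805.6883     3,222.7531      16,113.7657
  5     1,000.00       763.3238     3,816.6191      22,899.7144
  6     1,000.00       723.1869     4,339.1216      30,373.8514
  7     1,000.00       685.1605     4,796.1237      38,368.9897
  8    11,000.00     7,140.4698    57,123.7580     514,113.8224
  Σ                 12,813.2530    78,592.2087     639,355.4365
P = 12,813.2530.
Convexity = Σ t(t+1)·PV / [P·(1+y)²] = 639,355.4365 / (12,813.2530 × 1.114080) = 44.78850.

44.788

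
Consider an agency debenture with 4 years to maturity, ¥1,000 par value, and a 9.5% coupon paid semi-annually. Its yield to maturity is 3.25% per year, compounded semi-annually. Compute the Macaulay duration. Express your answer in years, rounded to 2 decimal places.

3.49 years

Periodic yield y = 0.01625. Discount each cash flow and weight by its period:
  t   CF        PV=CF/(1+0.01625)^t    t·PV
  1        47.50        46.7405        46.7405
  2        47.50        45.9931        91.9862
  3        47.50        45.2576       135.7729
  4        47.50        44.5340       178.1359
  5        47.50        43.8219       219.1093
  6        47.50        43.1211       258.7269
  7        47.50        42.4316       297.0214
  8     1,047.50       920.7666     7,366.1329
  Σ                  1,232.6664     8,593.6259
Price P = Σ PV = 1,232.6664.
Macaulay duration = Σ(t·PV) / P = 8,593.6259 / 1,232.6664 = 6.97157 half-year periods.
In years: 6.97157 / 2 = 3.48579 years.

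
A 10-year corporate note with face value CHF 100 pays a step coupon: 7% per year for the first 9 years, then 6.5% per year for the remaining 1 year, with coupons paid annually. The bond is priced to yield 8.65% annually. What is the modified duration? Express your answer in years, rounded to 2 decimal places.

6.76 years

Periodic yield y = 0.0865. First find Macaulay duration:
  t   CF        PV=CF/(1+0.0865)^t    t·PV
  1         7.00         6.4427         6.4427
  2         7.00         5.9298        11.8596
  3         7.00         5.4577        16.3731
  4         7.00         5.0232        20.0927
  5         7.00         4.6233        23.1164
  6         7.00         4.2552        25.5312
  7         7.00         3.9164        27.4150
  8         7.00         3.6046        28.8370
  9         7.00         3.3176        29.8588
  10      106.50        46.4571       464.5712
  Σ                     89.0277       654.0977
P = 89.0277; Macaulay duration = 654.0977 / 89.0277 = 7.34713 years.
Modified duration = D_Mac / (1 + y) = 7.34713 / 1.0865 = 6.76220 years.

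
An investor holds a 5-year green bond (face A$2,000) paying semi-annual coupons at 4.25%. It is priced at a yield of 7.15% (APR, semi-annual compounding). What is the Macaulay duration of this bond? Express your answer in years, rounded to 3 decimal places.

4.521 years

Periodic yield y = 0.03575. Discount each cash flow and weight by its period:
  t   CF        PV=CF/(1+0.03575)^t    t·PV
  1        42.50        41.0331        41.0331
  2        42.50        39.6168        79.2335
  3        42.50        38.2494       114.7481
  4        42.50        36.9291       147.7165
  5        42.50        35.6545       178.2724
  6        42.50        34.4238       206.5430
  7        42.50        33.2357       232.6496
  8        42.50        32.0885       256.7080
  9        42.50        30.9809       278.8284
  10    2,042.50     1,437.5159    14,375.1586
  Σ                  1,759.7276    15,910.8913
Price P = Σ PV = 1,759.7276.
Macaulay duration = Σ(t·PV) / P = 15,910.8913 / 1,759.7276 = 9.04168 half-year periods.
In years: 9.04168 / 2 = 4.52084 years.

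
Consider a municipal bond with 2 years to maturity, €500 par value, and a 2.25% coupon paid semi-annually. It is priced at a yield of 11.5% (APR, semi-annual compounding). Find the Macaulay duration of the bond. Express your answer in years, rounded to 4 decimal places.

Periodic yield y = 0.0575. Discount each cash flow and weight by its period:
  t   CF        PV=CF/(1+0.0575)^t    t·PV
  1        5.625         5.3191         5.3191
  2        5.625         5.0299        10.0599
  3        5.625         4.7564        14.2693
  4      505.625       404.3031     1,617.2123
  Σ                    419.4086     1,646.8606
Price P = Σ PV = 419.4086.
Macaulay duration = Σ(t·PV) / P = 1,646.8606 / 419.4086 = 3.92663 half-year periods.
In years: 3.92663 / 2 = 1.96331 years.

1.9633 years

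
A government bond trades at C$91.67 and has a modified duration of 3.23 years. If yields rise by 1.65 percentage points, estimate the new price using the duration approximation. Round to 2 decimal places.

C$86.78

Duration approximation: ΔP/P ≈ -D_mod · Δy = -3.23 × (+0.0165) = -0.053295.
New price ≈ 91.67 × (1 - 0.053295) = 86.78444735.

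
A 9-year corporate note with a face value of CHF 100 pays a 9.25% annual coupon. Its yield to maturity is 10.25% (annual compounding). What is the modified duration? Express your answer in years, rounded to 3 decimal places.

5.808 years

Periodic yield y = 0.1025. First find Macaulay duration:
  t   CF        PV=CF/(1+0.1025)^t    t·PV
  1         9.25         8.3900         8.3900
  2         9.25         7.6100        15.2200
  3         9.25         6.9025        20.7075
  4         9.25         6.2608        25.0431
  5         9.25         5.6787        28.3935
  6         9.25         5.1507        30.9045
  7         9.25         4.6719        32.7031
  8         9.25         4.2375        33.9003
  9       109.25        45.3956       408.5607
  Σ                     94.2978       603.8226
P = 94.2978; Macaulay duration = 603.8226 / 94.2978 = 6.40336 years.
Modified duration = D_Mac / (1 + y) = 6.40336 / 1.1025 = 5.80804 years.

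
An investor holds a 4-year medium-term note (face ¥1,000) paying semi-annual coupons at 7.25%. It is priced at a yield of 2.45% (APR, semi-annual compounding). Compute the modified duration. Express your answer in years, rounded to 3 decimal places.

Periodic yield y = 0.01225. First find Macaulay duration:
  t   CF        PV=CF/(1+0.01225)^t    t·PV
  1        36.25        35.8113        35.8113
  2        36.25        35.3779        70.7559
  3        36.25        34.9498       104.8494
  4        36.25        34.5268       138.1074
  5        36.25        34.1090       170.5450
  6        36.25        33.6962       202.1774
  7        36.25        33.2884       233.0191
  8     1,036.25       940.0745     7,520.5958
  Σ                  1,181.8340     8,475.8613
P = 1,181.8340; Macaulay duration = 8,475.8613 / 1,181.8340 = 7.17179 half-year periods = 3.58589 years.
Modified duration = D_Mac / (1 + y) = 3.58589 / 1.01225 = 3.54250 years.

3.542 years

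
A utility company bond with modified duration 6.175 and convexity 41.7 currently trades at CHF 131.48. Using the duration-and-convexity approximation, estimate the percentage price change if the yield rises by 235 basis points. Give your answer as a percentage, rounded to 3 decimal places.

Duration effect: -D_mod·Δy = -6.175 × (+0.0235) = -0.1451125
Convexity effect: ½·C·(Δy)² = 0.5 × 41.7 × (0.0235)² = +0.0115144125
ΔP/P ≈ -0.1451125 + 0.0115144125 = -0.1335980875
= -13.35980875%.

-13.360%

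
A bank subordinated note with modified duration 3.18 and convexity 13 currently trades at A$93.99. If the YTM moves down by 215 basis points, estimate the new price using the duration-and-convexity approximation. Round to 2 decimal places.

A$100.70

Duration effect: -D_mod·Δy = -3.18 × (-0.0215) = +0.068370
Convexity effect: ½·C·(Δy)² = 0.5 × 13 × (-0.0215)² = +0.003004625
ΔP/P ≈ +0.068370 + 0.003004625 = +0.071374625
New price ≈ 93.99 × (1 + 0.071374625) = 100.69850100375.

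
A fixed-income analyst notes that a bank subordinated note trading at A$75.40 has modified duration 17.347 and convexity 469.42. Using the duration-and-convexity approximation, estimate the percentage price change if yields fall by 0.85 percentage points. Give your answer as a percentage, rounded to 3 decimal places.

Duration effect: -D_mod·Δy = -17.347 × (-0.0085) = +0.1474495
Convexity effect: ½·C·(Δy)² = 0.5 × 469.42 × (-0.0085)² = +0.0169577975
ΔP/P ≈ +0.1474495 + 0.0169577975 = +0.1644072975
= +16.44072975%.

+16.441%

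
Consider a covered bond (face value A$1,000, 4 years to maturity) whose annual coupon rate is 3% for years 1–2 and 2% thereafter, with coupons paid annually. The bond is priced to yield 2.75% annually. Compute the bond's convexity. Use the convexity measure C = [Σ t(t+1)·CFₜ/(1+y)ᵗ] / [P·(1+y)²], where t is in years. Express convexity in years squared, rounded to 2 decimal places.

17.92

With y = 0.0275:
  t   CF        PV=CF/(1+0.0275)^t    t·PV        t(t+1)·PV
  1        30.00        29.1971        29.1971          58.3942
  2        30.00        28.4156        56.8313         170.4939
  3        20.00        18.4368        55.3103         221.2411
  4     1,020.00       915.1090     3,660.4362      18,302.1810
  Σ                    991.1585     3,801.7748      18,752.3101
P = 991.1585.
Convexity = Σ t(t+1)·PV / [P·(1+y)²] = 18,752.3101 / (991.1585 × 1.055756) = 17.92041.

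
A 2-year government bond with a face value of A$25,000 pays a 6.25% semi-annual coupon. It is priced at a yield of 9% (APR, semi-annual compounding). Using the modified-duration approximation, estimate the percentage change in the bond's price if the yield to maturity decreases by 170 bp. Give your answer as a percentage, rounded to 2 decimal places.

Periodic yield y = 0.045. Modified duration first:
  t   CF        PV=CF/(1+0.045)^t    t·PV
  1       781.25       747.6077       747.6077
  2       781.25       715.4140     1,430.8280
  3       781.25       684.6067     2,053.8202
  4    25,781.25    21,619.1596    86,476.6386
  Σ                 23,766.7880    90,708.8944
P = 23,766.7880; D_Mac = 3.81662 half-year periods = 1.90831 yrs; D_mod = 1.90831/(1+0.045) = 1.82614 yrs.
ΔP/P ≈ -D_mod · Δy = -1.82614 × (-0.017) = +0.031044 = +3.1044%.

+3.10%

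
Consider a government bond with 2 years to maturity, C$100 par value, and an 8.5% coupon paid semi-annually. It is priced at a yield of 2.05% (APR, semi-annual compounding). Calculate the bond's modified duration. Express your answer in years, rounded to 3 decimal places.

Periodic yield y = 0.01025. First find Macaulay duration:
  t   CF        PV=CF/(1+0.01025)^t    t·PV
  1         4.25         4.2069         4.2069
  2         4.25         4.1642         8.3284
  3         4.25         4.1219        12.3658
  4       104.25       100.0831       400.3323
  Σ                    112.5761       425.2334
P = 112.5761; Macaulay duration = 425.2334 / 112.5761 = 3.77730 half-year periods = 1.88865 years.
Modified duration = D_Mac / (1 + y) = 1.88865 / 1.01025 = 1.86949 years.

1.869 years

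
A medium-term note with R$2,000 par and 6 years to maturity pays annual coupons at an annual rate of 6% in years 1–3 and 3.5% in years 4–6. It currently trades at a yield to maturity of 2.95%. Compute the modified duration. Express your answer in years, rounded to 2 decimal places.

Periodic yield y = 0.0295. First find Macaulay duration:
  t   CF        PV=CF/(1+0.0295)^t    t·PV
  1       120.00       116.5614       116.5614
  2       120.00       113.2214       226.4428
  3       120.00       109.9771       329.9312
  4        70.00        62.3150       249.2600
  5        70.00        60.5294       302.6469
  6     2,070.00     1,738.6503    10,431.9018
  Σ                  2,201.2546    11,656.7443
P = 2,201.2546; Macaulay duration = 11,656.7443 / 2,201.2546 = 5.29550 years.
Modified duration = D_Mac / (1 + y) = 5.29550 / 1.0295 = 5.14376 years.

5.14 years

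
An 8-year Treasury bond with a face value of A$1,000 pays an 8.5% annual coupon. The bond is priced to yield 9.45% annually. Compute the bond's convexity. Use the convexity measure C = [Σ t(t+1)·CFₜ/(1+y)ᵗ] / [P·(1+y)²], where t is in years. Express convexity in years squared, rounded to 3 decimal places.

With y = 0.0945:
  t   CF        PV=CF/(1+0.0945)^t    t·PV        t(t+1)·PV
  1        85.00        77.6610        77.6610         155.3221
  2        85.00        70.9557       141.9114         425.7343
  3        85.00        64.8293       194.4880         777.9521
  4        85.00        59.2319       236.9277       1,184.6385
  5        85.00        54.1178       270.5890       1,623.5339
  6        85.00        49.4452       296.6713       2,076.6993
  7        85.00        45.1761       316.2326       2,529.8606
  8     1,085.00       526.8702     4,214.9614      37,934.6523
  Σ                    948.2873     5,749.4425      46,708.3931
P = 948.2873.
Convexity = Σ t(t+1)·PV / [P·(1+y)²] = 46,708.3931 / (948.2873 × 1.197930) = 41.11719.

41.117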